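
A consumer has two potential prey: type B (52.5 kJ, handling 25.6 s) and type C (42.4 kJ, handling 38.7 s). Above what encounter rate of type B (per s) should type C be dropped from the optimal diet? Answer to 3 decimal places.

Drop type C once their profitability E₂/h₂ falls below the rate achievable on type B alone: E₂/h₂ = λE₁/(1 + λh₁).
Solve for λ: λE₁h₂ = E₂(1 + λh₁) → λ(E₁h₂ − E₂h₁) = E₂ → λ = E₂/(E₁h₂ − E₂h₁).
λ = 42.4/(52.5×38.7 − 42.4×25.6) = 42.4/946.3 = 0.04481 per s.

0.045 per s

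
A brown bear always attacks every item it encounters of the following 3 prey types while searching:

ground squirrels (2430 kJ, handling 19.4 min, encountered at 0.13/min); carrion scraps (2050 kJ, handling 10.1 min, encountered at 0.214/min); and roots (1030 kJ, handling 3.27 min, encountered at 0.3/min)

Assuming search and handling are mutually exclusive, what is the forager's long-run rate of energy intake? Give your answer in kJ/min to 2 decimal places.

R = (0.13×2430 + 0.214×2050 + 0.3×1030) / (1 + 0.13×19.4 + 0.214×10.1 + 0.3×3.27) = 1064/6.664 = 159.6 kJ/min.

159.59 kJ/min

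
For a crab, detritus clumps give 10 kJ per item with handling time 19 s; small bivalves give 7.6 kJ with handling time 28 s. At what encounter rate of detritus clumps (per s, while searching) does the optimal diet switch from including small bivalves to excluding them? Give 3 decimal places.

At the threshold, the rate on detritus clumps alone equals the profitability of small bivalves: λ·10/(1 + λ·19) = 7.6/28 = 0.2714.
Rearranging, λ(10 − 0.2714×19) = 0.2714, so λ = 0.2714/4.843 = 0.05605 per s.

0.056 per s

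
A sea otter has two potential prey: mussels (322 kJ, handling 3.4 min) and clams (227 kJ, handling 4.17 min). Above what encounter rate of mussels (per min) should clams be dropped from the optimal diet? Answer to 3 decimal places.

0.398 per min

At the threshold, the rate on mussels alone equals the profitability of clams: λ·322/(1 + λ·3.4) = 227/4.17 = 54.44.
Rearranging, λ(322 − 54.44×3.4) = 54.44, so λ = 54.44/136.9 = 0.3976 per min.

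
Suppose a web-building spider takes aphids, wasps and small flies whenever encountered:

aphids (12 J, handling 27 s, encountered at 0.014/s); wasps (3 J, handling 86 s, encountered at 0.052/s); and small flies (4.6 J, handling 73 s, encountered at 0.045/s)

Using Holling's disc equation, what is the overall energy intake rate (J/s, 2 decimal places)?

Energy encountered per unit search time: 0.014×12 + 0.052×3 + 0.045×4.6 = 0.531 J/s.
Handling time per unit search time: 0.014×27 + 0.052×86 + 0.045×73 = 8.135.
Rate = 0.531/(1 + 8.135) = 0.05813 J/s.

0.06 J/s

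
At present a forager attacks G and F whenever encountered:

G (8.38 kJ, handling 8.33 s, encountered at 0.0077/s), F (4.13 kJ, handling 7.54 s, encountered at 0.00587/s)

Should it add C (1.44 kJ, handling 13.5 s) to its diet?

Intake rate on the current diet: R = (0.0077×8.38 + 0.00587×4.13) / (1 + 0.0077×8.33 + 0.00587×7.54) = 0.08877/1.108 = 0.08009 kJ/s.
Profitability of C: 1.44/13.5 = 0.1067 kJ/s.
0.1067 > 0.08009, so adding C raises the average — include it.

Yes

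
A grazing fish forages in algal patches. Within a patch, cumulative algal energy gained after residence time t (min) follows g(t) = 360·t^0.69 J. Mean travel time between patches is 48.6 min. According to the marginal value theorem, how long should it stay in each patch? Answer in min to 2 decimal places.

Maximise g(t)/(T+t): set derivative to zero → g'(t)(T+t) = g(t).
g'(t) = 0.69·360·t^-0.31. Setting 0.69·360·t^-0.31 = 360·t^0.69/(48.6+t) gives 0.69(48.6+t) = t, so 0.31·t = 0.69×48.6.
t* = 0.69×48.6/0.31 = 108.2 min.

108.17 min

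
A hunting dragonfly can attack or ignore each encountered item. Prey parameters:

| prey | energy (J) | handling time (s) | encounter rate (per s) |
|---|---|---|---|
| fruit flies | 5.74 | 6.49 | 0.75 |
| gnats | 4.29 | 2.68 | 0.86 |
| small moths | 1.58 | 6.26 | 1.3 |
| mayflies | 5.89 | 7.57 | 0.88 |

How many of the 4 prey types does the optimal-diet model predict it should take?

1

E/h in descending order: gnats 1.6, fruit flies 0.884, mayflies 0.778, small moths 0.252 J/s. The optimal diet is the largest prefix of this list for which every included type satisfies E_i/h_i > R on the types above it.
Rate on top 1: 1.116. fruit flies: 0.884 < 1.116 → exclude; stop.
Optimal diet: gnats — 1 of 4 types.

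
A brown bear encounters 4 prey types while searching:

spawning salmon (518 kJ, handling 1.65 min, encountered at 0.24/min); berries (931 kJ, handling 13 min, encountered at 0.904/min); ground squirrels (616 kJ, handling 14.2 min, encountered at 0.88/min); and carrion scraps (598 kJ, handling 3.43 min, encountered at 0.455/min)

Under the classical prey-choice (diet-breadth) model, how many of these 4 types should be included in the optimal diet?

2

Rank by E/h (kJ/min): spawning salmon 314, carrion scraps 174, berries 71.6, ground squirrels 43.4. Include each in turn until the next type's E/h falls below the running intake rate.
Rate on top 1: 89.05. carrion scraps: 174 > 89.05 → include.
Rate on top 2: 134.1. berries: 71.6 < 134.1 → exclude; stop.
Optimal diet: spawning salmon, carrion scraps — 2 of 4 types.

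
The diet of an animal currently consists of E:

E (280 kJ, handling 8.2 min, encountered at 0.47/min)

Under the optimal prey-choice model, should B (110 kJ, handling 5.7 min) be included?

No

Intake rate on the current diet: R = (0.47×280) / (1 + 0.47×8.2) = 131.6/4.854 = 27.11 kJ/min.
B: E/h = 110/5.7 = 19.3 kJ/min.
Since 19.3 < R, time spent handling B is better spent searching.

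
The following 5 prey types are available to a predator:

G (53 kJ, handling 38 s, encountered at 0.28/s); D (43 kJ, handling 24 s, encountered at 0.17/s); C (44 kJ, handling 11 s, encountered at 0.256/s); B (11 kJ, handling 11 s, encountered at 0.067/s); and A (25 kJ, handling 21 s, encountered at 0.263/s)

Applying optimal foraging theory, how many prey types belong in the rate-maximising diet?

E/h in descending order: C 4, D 1.79, G 1.39, A 1.19, B 1 kJ/s. The optimal diet is the largest prefix of this list for which every included type satisfies E_i/h_i > R on the types above it.
Rate on top 1: 2.952. D: 1.79 < 2.952 → exclude; stop.
Optimal diet: C — 1 of 5 types.

1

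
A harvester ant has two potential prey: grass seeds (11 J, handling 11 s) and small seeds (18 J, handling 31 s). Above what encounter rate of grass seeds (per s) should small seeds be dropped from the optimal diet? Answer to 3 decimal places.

0.126 per s

At the threshold, the rate on grass seeds alone equals the profitability of small seeds: λ·11/(1 + λ·11) = 18/31 = 0.5806.
Rearranging, λ(11 − 0.5806×11) = 0.5806, so λ = 0.5806/4.613 = 0.1259 per s.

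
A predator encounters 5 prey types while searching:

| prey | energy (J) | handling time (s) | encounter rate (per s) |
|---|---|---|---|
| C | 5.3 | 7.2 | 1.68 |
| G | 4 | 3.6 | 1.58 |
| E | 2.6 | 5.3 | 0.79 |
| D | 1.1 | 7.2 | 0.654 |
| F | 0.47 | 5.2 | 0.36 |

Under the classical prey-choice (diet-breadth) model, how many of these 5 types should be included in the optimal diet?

1

Profitabilities (E/h, J/s): G 1.11, C 0.736, E 0.491, D 0.153, F 0.0904. Add prey in this order while the next type's profitability exceeds the intake rate on those already taken.
Rate on top 1: 0.945. C: 0.736 < 0.945 → exclude; stop.
Optimal diet: G — 1 of 5 types.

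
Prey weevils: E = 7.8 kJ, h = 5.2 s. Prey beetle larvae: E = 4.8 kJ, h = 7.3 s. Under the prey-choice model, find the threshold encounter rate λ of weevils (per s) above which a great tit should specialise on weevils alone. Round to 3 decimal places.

0.150 per s

The zero-one rule: include beetle larvae iff E₂/h₂ > λE₁/(1+λh₁). Equality gives the switch point.
λE₁h₂ = E₂ + λE₂h₁ ⇒ λ = E₂/(E₁h₂ − E₂h₁) = 4.8/(56.94 − 24.96) = 0.1501 per s.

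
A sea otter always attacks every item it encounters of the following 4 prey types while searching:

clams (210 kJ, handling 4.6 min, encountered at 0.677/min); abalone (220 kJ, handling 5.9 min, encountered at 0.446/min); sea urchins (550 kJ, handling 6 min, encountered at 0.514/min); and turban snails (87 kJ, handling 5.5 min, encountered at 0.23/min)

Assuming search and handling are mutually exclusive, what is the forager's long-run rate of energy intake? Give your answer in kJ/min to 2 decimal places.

R = Σλ_iE_i / (1 + Σλ_ih_i)
Numerator: 0.677×210 + 0.446×220 + 0.514×550 + 0.23×87 = 543
Denominator: 1 + 0.677×4.6 + 0.446×5.9 + 0.514×6 + 0.23×5.5 = 11.09
R = 543/11.09 = 48.94 kJ/min

48.94 kJ/min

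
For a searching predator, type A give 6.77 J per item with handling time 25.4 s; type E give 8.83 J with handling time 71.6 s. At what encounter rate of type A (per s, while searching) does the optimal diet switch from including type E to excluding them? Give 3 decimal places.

The zero-one rule: include type E iff E₂/h₂ > λE₁/(1+λh₁). Equality gives the switch point.
λE₁h₂ = E₂ + λE₂h₁ ⇒ λ = E₂/(E₁h₂ − E₂h₁) = 8.83/(484.7 − 224.3) = 0.0339 per s.

0.034 per s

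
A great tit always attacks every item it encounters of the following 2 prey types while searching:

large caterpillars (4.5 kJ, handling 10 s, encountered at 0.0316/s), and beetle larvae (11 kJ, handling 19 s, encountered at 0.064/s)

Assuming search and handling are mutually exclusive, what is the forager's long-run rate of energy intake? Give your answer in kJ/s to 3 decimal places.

R = Σλ_iE_i / (1 + Σλ_ih_i)
Numerator: 0.0316×4.5 + 0.064×11 = 0.8462
Denominator: 1 + 0.0316×10 + 0.064×19 = 2.532
R = 0.8462/2.532 = 0.3342 kJ/s

0.334 kJ/s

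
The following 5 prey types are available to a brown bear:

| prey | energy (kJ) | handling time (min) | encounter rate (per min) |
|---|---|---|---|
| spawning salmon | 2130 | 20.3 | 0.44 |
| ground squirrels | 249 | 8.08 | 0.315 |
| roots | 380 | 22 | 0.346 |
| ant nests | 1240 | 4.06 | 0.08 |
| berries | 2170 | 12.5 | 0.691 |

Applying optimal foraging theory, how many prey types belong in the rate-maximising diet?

2

Rank by E/h (kJ/min): ant nests 305, berries 174, spawning salmon 105, ground squirrels 30.8, roots 17.3. Include each in turn until the next type's E/h falls below the running intake rate.
Rate on top 1: 74.88. berries: 174 > 74.88 → include.
Rate on top 2: 160.5. spawning salmon: 105 < 160.5 → exclude; stop.
Optimal diet: ant nests, berries — 2 of 5 types.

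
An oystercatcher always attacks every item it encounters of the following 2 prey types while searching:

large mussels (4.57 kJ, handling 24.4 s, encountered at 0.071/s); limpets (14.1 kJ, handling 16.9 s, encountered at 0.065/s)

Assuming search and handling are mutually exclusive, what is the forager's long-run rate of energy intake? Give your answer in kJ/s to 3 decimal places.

0.324 kJ/s

R = Σλ_iE_i / (1 + Σλ_ih_i)
Numerator: 0.071×4.57 + 0.065×14.1 = 1.241
Denominator: 1 + 0.071×24.4 + 0.065×16.9 = 3.831
R = 1.241/3.831 = 0.3239 kJ/s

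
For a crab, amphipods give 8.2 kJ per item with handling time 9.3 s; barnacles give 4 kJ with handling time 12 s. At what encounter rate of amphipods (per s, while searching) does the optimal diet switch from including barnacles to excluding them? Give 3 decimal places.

0.065 per s

Drop barnacles once their profitability E₂/h₂ falls below the rate achievable on amphipods alone: E₂/h₂ = λE₁/(1 + λh₁).
Solve for λ: λE₁h₂ = E₂(1 + λh₁) → λ(E₁h₂ − E₂h₁) = E₂ → λ = E₂/(E₁h₂ − E₂h₁).
λ = 4/(8.2×12 − 4×9.3) = 4/61.2 = 0.06536 per s.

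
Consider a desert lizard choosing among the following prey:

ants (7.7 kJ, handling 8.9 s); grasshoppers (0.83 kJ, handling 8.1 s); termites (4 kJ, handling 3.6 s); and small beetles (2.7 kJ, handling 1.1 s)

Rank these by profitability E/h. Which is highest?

In descending order of E/h:
small beetles: 2.7/1.1 = 2.45 kJ/s
termites: 4/3.6 = 1.11 kJ/s
ants: 7.7/8.9 = 0.865 kJ/s
grasshoppers: 0.83/8.1 = 0.102 kJ/s

small beetles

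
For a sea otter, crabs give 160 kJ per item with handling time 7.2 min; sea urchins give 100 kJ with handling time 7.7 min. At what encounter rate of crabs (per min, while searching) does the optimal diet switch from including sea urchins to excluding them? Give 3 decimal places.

The zero-one rule: include sea urchins iff E₂/h₂ > λE₁/(1+λh₁). Equality gives the switch point.
λE₁h₂ = E₂ + λE₂h₁ ⇒ λ = E₂/(E₁h₂ − E₂h₁) = 100/(1232 − 720) = 0.1953 per min.

0.195 per min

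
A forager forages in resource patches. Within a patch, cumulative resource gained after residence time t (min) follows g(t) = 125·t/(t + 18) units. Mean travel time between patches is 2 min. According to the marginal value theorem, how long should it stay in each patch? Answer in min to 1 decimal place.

By the marginal value theorem, leave when the instantaneous gain rate g'(t) equals the habitat-wide average g(t)/(T + t).
g'(t) = 125·18/(t + 18)². Setting 125·18/(t+18)² = 125t/[(t+18)(2+t)] gives 18(2+t) = t(t+18), so t² = 18×2 = 36.
t* = √36 = 6 min.

6.0 min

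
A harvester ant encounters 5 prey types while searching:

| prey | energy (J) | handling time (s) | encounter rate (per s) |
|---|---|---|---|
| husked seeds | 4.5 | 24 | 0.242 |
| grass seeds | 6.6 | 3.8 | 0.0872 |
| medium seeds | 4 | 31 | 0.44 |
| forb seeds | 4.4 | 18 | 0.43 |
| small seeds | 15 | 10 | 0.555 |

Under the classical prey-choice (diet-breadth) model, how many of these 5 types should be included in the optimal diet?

E/h in descending order: grass seeds 1.74, small seeds 1.5, forb seeds 0.244, husked seeds 0.188, medium seeds 0.129 J/s. The optimal diet is the largest prefix of this list for which every included type satisfies E_i/h_i > R on the types above it.
Rate on top 1: 0.4323. small seeds: 1.5 > 0.4323 → include.
Rate on top 2: 1.293. forb seeds: 0.244 < 1.293 → exclude; stop.
Optimal diet: grass seeds, small seeds — 2 of 5 types.

2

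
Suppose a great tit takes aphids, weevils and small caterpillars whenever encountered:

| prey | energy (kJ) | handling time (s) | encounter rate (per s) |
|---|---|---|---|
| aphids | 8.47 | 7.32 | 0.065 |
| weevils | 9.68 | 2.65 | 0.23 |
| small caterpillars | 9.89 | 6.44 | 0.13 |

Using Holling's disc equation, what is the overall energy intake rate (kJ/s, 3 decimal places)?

1.390 kJ/s

R = Σλ_iE_i / (1 + Σλ_ih_i)
Numerator: 0.065×8.47 + 0.23×9.68 + 0.13×9.89 = 4.063
Denominator: 1 + 0.065×7.32 + 0.23×2.65 + 0.13×6.44 = 2.923
R = 4.063/2.923 = 1.39 kJ/s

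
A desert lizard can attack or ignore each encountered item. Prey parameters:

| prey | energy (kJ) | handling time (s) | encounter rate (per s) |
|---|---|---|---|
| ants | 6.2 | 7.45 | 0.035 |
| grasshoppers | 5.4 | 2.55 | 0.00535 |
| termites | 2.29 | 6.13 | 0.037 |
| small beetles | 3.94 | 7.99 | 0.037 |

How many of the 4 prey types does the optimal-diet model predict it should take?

4

E/h in descending order: grasshoppers 2.12, ants 0.832, small beetles 0.493, termites 0.374 kJ/s. The optimal diet is the largest prefix of this list for which every included type satisfies E_i/h_i > R on the types above it.
Rate on top 1: 0.0285. ants: 0.832 > 0.0285 → include.
Rate on top 2: 0.1929. small beetles: 0.493 > 0.1929 → include.
Rate on top 3: 0.2495. termites: 0.374 > 0.2495 → include.
Optimal diet: grasshoppers, ants, small beetles, termites — 4 of 4 types.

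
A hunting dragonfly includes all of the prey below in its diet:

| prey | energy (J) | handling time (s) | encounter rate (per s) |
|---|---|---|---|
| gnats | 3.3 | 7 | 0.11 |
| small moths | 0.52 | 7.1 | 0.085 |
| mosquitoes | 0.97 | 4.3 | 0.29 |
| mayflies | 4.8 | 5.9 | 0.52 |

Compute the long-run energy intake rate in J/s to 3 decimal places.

0.476 J/s

Energy encountered per unit search time: 0.11×3.3 + 0.085×0.52 + 0.29×0.97 + 0.52×4.8 = 3.184 J/s.
Handling time per unit search time: 0.11×7 + 0.085×7.1 + 0.29×4.3 + 0.52×5.9 = 5.689.
Rate = 3.184/(1 + 5.689) = 0.4761 J/s.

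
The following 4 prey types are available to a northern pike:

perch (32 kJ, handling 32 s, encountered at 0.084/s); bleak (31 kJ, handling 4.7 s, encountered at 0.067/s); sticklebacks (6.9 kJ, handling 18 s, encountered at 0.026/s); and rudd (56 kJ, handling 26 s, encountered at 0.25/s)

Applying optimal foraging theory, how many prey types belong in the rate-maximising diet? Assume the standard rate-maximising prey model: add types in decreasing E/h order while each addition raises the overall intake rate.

E/h in descending order: bleak 6.6, rudd 2.15, perch 1, sticklebacks 0.383 kJ/s. The optimal diet is the largest prefix of this list for which every included type satisfies E_i/h_i > R on the types above it.
Rate on top 1: 1.58. rudd: 2.15 > 1.58 → include.
Rate on top 2: 2.057. perch: 1 < 2.057 → exclude; stop.
Optimal diet: bleak, rudd — 2 of 4 types.

2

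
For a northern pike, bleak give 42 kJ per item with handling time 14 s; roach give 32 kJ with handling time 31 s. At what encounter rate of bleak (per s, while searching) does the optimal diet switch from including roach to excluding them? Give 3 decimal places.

The zero-one rule: include roach iff E₂/h₂ > λE₁/(1+λh₁). Equality gives the switch point.
λE₁h₂ = E₂ + λE₂h₁ ⇒ λ = E₂/(E₁h₂ − E₂h₁) = 32/(1302 − 448) = 0.03747 per s.

0.037 per s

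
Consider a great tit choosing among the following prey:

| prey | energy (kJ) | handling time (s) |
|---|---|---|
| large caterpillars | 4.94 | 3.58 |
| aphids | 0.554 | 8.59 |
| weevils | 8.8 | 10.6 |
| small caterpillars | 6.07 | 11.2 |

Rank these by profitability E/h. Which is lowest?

aphids

In descending order of E/h:
large caterpillars: 4.94/3.58 = 1.38 kJ/s
weevils: 8.8/10.6 = 0.83 kJ/s
small caterpillars: 6.07/11.2 = 0.542 kJ/s
aphids: 0.554/8.59 = 0.0645 kJ/s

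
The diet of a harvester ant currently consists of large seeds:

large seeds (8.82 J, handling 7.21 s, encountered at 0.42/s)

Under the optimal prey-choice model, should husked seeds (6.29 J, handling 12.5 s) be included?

Current rate: (0.42×8.82)/(1 + 0.42×7.21) = 0.9196 J/s.
husked seeds: E/h = 6.29/12.5 = 0.5032 J/s.
Since 0.5032 < R, time spent handling husked seeds is better spent searching.

No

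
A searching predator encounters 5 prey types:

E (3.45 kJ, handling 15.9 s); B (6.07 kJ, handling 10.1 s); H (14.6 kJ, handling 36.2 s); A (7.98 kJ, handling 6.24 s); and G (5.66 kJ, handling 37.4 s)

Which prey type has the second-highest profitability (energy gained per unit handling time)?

B

Profitability E/h (kJ/s): E = 3.45/15.9 = 0.217, B = 6.07/10.1 = 0.601, H = 14.6/36.2 = 0.403, A = 7.98/6.24 = 1.28, G = 5.66/37.4 = 0.151.
Ranked: A > B > H > E > G.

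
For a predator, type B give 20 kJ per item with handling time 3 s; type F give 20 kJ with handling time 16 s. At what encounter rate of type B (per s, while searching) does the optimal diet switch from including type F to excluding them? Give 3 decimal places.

0.077 per s

The zero-one rule: include type F iff E₂/h₂ > λE₁/(1+λh₁). Equality gives the switch point.
λE₁h₂ = E₂ + λE₂h₁ ⇒ λ = E₂/(E₁h₂ − E₂h₁) = 20/(320 − 60) = 0.07692 per s.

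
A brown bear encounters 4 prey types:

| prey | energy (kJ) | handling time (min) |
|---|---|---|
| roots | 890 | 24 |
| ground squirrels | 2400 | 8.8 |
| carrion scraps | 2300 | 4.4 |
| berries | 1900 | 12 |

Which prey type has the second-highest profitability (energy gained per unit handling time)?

Profitability E/h (kJ/min): roots = 890/24 = 37.1, ground squirrels = 2400/8.8 = 273, carrion scraps = 2300/4.4 = 523, berries = 1900/12 = 158.
Ranked: carrion scraps > ground squirrels > berries > roots.

ground squirrels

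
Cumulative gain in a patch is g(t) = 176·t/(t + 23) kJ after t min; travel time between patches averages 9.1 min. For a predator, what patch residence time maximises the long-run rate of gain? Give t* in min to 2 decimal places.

By the marginal value theorem, leave when the instantaneous gain rate g'(t) equals the habitat-wide average g(t)/(T + t).
g'(t) = 176·23/(t + 23)². Setting 176·23/(t+23)² = 176t/[(t+23)(9.1+t)] gives 23(9.1+t) = t(t+23), so t² = 23×9.1 = 209.3.
t* = √209.3 = 14.47 min.

14.47 min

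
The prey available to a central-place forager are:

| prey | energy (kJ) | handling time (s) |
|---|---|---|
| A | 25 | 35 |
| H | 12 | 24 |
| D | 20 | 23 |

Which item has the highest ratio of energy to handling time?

D

In descending order of E/h:
D: 20/23 = 0.87 kJ/s
A: 25/35 = 0.714 kJ/s
H: 12/24 = 0.5 kJ/s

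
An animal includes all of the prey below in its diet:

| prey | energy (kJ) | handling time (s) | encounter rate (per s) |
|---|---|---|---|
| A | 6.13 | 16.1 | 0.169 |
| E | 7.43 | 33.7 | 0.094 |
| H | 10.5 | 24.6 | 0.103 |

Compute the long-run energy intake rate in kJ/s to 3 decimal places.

0.299 kJ/s

R = Σλ_iE_i / (1 + Σλ_ih_i)
Numerator: 0.169×6.13 + 0.094×7.43 + 0.103×10.5 = 2.816
Denominator: 1 + 0.169×16.1 + 0.094×33.7 + 0.103×24.6 = 9.422
R = 2.816/9.422 = 0.2988 kJ/s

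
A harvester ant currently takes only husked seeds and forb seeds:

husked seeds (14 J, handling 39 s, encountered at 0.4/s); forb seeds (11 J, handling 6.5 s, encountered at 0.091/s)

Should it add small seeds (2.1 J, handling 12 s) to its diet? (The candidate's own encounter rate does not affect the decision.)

On husked seeds and forb seeds alone, R = ΣλE/(1+Σλh) = 6.601/17.19 = 0.384 J/s.
Profitability of small seeds: 2.1/12 = 0.175 J/s.
Since 0.175 < R, time spent handling small seeds is better spent searching.

No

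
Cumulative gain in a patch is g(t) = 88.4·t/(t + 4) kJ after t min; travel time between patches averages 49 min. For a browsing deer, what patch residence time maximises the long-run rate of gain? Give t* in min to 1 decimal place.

Maximise g(t)/(T+t): set derivative to zero → g'(t)(T+t) = g(t).
g'(t) = 88.4·4/(t + 4)². Setting 88.4·4/(t+4)² = 88.4t/[(t+4)(49+t)] gives 4(49+t) = t(t+4), so t² = 4×49 = 196.
t* = √196 = 14 min.

14.0 min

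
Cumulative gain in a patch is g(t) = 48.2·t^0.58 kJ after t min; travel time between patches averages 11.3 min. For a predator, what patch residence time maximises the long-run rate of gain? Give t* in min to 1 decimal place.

Maximise g(t)/(T+t): set derivative to zero → g'(t)(T+t) = g(t).
g'(t) = 0.58·48.2·t^-0.42. Setting 0.58·48.2·t^-0.42 = 48.2·t^0.58/(11.3+t) gives 0.58(11.3+t) = t, so 0.42·t = 0.58×11.3.
t* = 0.58×11.3/0.42 = 15.6 min.

15.6 min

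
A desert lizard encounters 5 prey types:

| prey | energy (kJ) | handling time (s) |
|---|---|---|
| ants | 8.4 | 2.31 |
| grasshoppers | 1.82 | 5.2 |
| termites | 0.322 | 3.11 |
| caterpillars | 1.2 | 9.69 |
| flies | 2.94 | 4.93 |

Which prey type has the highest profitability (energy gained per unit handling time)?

In descending order of E/h:
ants: 8.4/2.31 = 3.64 kJ/s
flies: 2.94/4.93 = 0.596 kJ/s
grasshoppers: 1.82/5.2 = 0.35 kJ/s
caterpillars: 1.2/9.69 = 0.124 kJ/s
termites: 0.322/3.11 = 0.104 kJ/s

ants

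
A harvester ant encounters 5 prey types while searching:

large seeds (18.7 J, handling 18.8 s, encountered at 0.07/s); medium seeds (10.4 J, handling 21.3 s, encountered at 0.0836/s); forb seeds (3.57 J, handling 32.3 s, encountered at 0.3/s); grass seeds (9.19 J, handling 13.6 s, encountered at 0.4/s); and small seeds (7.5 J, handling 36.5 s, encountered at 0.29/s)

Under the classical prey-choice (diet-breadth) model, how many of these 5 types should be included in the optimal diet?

2

E/h in descending order: large seeds 0.995, grass seeds 0.676, medium seeds 0.488, small seeds 0.205, forb seeds 0.111 J/s. The optimal diet is the largest prefix of this list for which every included type satisfies E_i/h_i > R on the types above it.
Rate on top 1: 0.5652. grass seeds: 0.676 > 0.5652 → include.
Rate on top 2: 0.6427. medium seeds: 0.488 < 0.6427 → exclude; stop.
Optimal diet: large seeds, grass seeds — 2 of 5 types.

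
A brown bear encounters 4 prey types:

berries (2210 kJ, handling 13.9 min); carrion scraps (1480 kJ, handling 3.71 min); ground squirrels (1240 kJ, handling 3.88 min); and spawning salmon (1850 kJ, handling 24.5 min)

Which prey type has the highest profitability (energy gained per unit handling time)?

carrion scraps

In descending order of E/h:
carrion scraps: 1480/3.71 = 399 kJ/min
ground squirrels: 1240/3.88 = 320 kJ/min
berries: 2210/13.9 = 159 kJ/min
spawning salmon: 1850/24.5 = 75.5 kJ/min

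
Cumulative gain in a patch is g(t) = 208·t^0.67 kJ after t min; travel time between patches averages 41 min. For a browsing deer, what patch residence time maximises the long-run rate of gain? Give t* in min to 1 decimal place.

83.2 min

Optimal t* satisfies g'(t*) = g(t*)/(T + t*).
g'(t) = 0.67·208·t^-0.33. Setting 0.67·208·t^-0.33 = 208·t^0.67/(41+t) gives 0.67(41+t) = t, so 0.33·t = 0.67×41.
t* = 0.67×41/0.33 = 83.24 min.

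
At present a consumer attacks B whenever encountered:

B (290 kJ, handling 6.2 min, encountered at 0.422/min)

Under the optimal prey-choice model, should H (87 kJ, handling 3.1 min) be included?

On B alone, R = ΣλE/(1+Σλh) = 122.4/3.616 = 33.84 kJ/min.
H: E/h = 87/3.1 = 28.06 kJ/min.
Since 28.06 < R, time spent handling H is better spent searching.

No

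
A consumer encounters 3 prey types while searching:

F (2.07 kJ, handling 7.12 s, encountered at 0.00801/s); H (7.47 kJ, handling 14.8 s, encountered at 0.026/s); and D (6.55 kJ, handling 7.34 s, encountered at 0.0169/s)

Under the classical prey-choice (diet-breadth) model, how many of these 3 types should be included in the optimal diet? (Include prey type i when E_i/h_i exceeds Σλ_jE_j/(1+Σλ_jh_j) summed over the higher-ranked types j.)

3

E/h in descending order: D 0.892, H 0.505, F 0.291 kJ/s. The optimal diet is the largest prefix of this list for which every included type satisfies E_i/h_i > R on the types above it.
Rate on top 1: 0.09848. H: 0.505 > 0.09848 → include.
Rate on top 2: 0.2021. F: 0.291 > 0.2021 → include.
Optimal diet: D, H, F — 3 of 3 types.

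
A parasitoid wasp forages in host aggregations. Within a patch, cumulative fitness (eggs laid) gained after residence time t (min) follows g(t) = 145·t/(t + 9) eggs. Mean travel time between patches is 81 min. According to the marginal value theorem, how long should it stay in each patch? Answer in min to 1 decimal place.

Maximise g(t)/(T+t): set derivative to zero → g'(t)(T+t) = g(t).
g'(t) = 145·9/(t + 9)². Setting 145·9/(t+9)² = 145t/[(t+9)(81+t)] gives 9(81+t) = t(t+9), so t² = 9×81 = 729.
t* = √729 = 27 min.

27.0 min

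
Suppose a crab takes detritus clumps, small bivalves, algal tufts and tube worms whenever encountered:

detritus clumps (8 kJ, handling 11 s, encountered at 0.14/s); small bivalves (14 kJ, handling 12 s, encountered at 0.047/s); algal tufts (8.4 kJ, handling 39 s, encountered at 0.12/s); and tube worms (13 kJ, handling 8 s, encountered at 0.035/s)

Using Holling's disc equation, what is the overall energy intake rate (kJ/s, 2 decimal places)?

R = (0.14×8 + 0.047×14 + 0.12×8.4 + 0.035×13) / (1 + 0.14×11 + 0.047×12 + 0.12×39 + 0.035×8) = 3.241/8.064 = 0.4019 kJ/s.

0.40 kJ/s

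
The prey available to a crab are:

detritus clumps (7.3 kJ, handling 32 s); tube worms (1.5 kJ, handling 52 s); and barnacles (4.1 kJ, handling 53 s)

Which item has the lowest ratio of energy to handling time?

Profitability E/h (kJ/s): detritus clumps = 7.3/32 = 0.228, tube worms = 1.5/52 = 0.0288, barnacles = 4.1/53 = 0.0774.
Ranked: detritus clumps > barnacles > tube worms.

tube worms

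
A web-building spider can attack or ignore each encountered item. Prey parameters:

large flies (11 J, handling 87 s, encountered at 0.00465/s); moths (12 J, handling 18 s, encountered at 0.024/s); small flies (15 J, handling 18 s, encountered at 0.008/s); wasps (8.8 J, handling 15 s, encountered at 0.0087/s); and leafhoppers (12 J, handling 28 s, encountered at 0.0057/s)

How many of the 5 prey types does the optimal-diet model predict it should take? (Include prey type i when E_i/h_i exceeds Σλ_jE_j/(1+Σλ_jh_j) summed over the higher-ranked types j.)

4

E/h in descending order: small flies 0.833, moths 0.667, wasps 0.587, leafhoppers 0.429, large flies 0.126 J/s. The optimal diet is the largest prefix of this list for which every included type satisfies E_i/h_i > R on the types above it.
Rate on top 1: 0.1049. moths: 0.667 > 0.1049 → include.
Rate on top 2: 0.2589. wasps: 0.587 > 0.2589 → include.
Rate on top 3: 0.2839. leafhoppers: 0.429 > 0.2839 → include.
Rate on top 4: 0.2963. large flies: 0.126 < 0.2963 → exclude; stop.
Optimal diet: small flies, moths, wasps, leafhoppers — 4 of 5 types.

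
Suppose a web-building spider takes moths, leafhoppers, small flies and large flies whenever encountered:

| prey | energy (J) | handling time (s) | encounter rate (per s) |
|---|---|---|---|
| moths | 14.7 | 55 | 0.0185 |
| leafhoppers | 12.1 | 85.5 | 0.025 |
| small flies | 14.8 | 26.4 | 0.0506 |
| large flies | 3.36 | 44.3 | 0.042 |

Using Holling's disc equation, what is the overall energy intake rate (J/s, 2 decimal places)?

0.20 J/s

R = (0.0185×14.7 + 0.025×12.1 + 0.0506×14.8 + 0.042×3.36) / (1 + 0.0185×55 + 0.025×85.5 + 0.0506×26.4 + 0.042×44.3) = 1.464/7.351 = 0.1992 J/s.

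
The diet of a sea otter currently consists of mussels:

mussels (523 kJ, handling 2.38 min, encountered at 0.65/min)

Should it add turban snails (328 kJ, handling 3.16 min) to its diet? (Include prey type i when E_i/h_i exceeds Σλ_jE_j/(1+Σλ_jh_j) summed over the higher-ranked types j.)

No

Current rate: (0.65×523)/(1 + 0.65×2.38) = 133.5 kJ/min.
turban snails: E/h = 328/3.16 = 103.8 kJ/min.
103.8 < 133.5, so adding turban snails would lower the average — exclude it.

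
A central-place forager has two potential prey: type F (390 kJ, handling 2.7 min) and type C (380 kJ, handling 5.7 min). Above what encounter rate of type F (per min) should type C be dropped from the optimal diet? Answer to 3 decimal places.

0.317 per min

Drop type C once their profitability E₂/h₂ falls below the rate achievable on type F alone: E₂/h₂ = λE₁/(1 + λh₁).
Solve for λ: λE₁h₂ = E₂(1 + λh₁) → λ(E₁h₂ − E₂h₁) = E₂ → λ = E₂/(E₁h₂ − E₂h₁).
λ = 380/(390×5.7 − 380×2.7) = 380/1197 = 0.3175 per min.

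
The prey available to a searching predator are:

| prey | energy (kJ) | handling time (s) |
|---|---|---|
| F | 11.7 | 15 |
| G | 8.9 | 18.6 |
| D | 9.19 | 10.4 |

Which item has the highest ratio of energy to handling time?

In descending order of E/h:
D: 9.19/10.4 = 0.884 kJ/s
F: 11.7/15 = 0.78 kJ/s
G: 8.9/18.6 = 0.478 kJ/s

D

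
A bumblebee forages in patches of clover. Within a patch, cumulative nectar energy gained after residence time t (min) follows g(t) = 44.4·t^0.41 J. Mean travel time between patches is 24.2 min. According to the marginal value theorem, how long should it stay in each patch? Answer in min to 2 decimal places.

16.82 min

Maximise g(t)/(T+t): set derivative to zero → g'(t)(T+t) = g(t).
g'(t) = 0.41·44.4·t^-0.59. Setting 0.41·44.4·t^-0.59 = 44.4·t^0.41/(24.2+t) gives 0.41(24.2+t) = t, so 0.59·t = 0.41×24.2.
t* = 0.41×24.2/0.59 = 16.82 min.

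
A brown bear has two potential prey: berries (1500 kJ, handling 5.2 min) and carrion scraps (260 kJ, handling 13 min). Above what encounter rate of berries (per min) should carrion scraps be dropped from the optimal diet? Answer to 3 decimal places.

Drop carrion scraps once their profitability E₂/h₂ falls below the rate achievable on berries alone: E₂/h₂ = λE₁/(1 + λh₁).
Solve for λ: λE₁h₂ = E₂(1 + λh₁) → λ(E₁h₂ − E₂h₁) = E₂ → λ = E₂/(E₁h₂ − E₂h₁).
λ = 260/(1500×13 − 260×5.2) = 260/1.815e+04 = 0.01433 per min.

0.014 per min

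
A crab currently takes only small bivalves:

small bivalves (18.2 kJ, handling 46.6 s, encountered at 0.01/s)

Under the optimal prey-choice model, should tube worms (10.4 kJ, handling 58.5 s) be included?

On small bivalves alone, R = ΣλE/(1+Σλh) = 0.182/1.466 = 0.1241 kJ/s.
Profitability of tube worms: 10.4/58.5 = 0.1778 kJ/s.
0.1778 > 0.1241, so adding tube worms raises the average — include it.

Yes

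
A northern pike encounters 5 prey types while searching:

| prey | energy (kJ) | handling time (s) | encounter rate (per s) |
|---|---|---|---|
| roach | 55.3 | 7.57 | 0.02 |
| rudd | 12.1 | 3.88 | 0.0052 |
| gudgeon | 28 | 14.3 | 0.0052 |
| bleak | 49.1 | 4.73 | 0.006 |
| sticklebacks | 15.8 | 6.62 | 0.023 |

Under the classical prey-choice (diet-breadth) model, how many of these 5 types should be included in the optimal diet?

5

Profitabilities (E/h, kJ/s): bleak 10.4, roach 7.31, rudd 3.12, sticklebacks 2.39, gudgeon 1.96. Add prey in this order while the next type's profitability exceeds the intake rate on those already taken.
Rate on top 1: 0.2865. roach: 7.31 > 0.2865 → include.
Rate on top 2: 1.187. rudd: 3.12 > 1.187 → include.
Rate on top 3: 1.22. sticklebacks: 2.39 > 1.22 → include.
Rate on top 4: 1.351. gudgeon: 1.96 > 1.351 → include.
Optimal diet: bleak, roach, rudd, sticklebacks, gudgeon — 5 of 5 types.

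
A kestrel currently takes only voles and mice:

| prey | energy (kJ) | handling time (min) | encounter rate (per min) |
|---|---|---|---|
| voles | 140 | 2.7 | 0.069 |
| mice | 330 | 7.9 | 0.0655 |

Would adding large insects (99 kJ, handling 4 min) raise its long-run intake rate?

Yes

Intake rate on the current diet: R = (0.069×140 + 0.0655×330) / (1 + 0.069×2.7 + 0.0655×7.9) = 31.28/1.704 = 18.36 kJ/min.
Profitability of large insects: 99/4 = 24.75 kJ/min.
24.75 > 18.36, so adding large insects raises the average — include it.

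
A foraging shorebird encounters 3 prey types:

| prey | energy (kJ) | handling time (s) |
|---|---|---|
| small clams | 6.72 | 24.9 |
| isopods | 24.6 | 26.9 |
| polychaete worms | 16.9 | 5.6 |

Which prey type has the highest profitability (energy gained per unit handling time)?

In descending order of E/h:
polychaete worms: 16.9/5.6 = 3.02 kJ/s
isopods: 24.6/26.9 = 0.914 kJ/s
small clams: 6.72/24.9 = 0.27 kJ/s

polychaete worms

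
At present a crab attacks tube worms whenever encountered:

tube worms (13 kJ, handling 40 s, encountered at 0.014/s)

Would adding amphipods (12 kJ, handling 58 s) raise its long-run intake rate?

Yes

Intake rate on the current diet: R = (0.014×13) / (1 + 0.014×40) = 0.182/1.56 = 0.1167 kJ/s.
amphipods: E/h = 12/58 = 0.2069 kJ/s.
Since 0.2069 > R, including amphipods increases the long-run rate.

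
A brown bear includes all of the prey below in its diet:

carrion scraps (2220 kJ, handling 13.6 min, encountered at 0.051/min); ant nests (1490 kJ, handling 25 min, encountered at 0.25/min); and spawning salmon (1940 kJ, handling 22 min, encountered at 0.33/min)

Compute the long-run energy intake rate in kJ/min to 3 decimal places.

R = Σλ_iE_i / (1 + Σλ_ih_i)
Numerator: 0.051×2220 + 0.25×1490 + 0.33×1940 = 1126
Denominator: 1 + 0.051×13.6 + 0.25×25 + 0.33×22 = 15.2
R = 1126/15.2 = 74.06 kJ/min

74.056 kJ/min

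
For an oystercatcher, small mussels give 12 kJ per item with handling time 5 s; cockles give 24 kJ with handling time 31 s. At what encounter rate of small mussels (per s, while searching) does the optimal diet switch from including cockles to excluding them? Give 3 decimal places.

0.095 per s

Drop cockles once their profitability E₂/h₂ falls below the rate achievable on small mussels alone: E₂/h₂ = λE₁/(1 + λh₁).
Solve for λ: λE₁h₂ = E₂(1 + λh₁) → λ(E₁h₂ − E₂h₁) = E₂ → λ = E₂/(E₁h₂ − E₂h₁).
λ = 24/(12×31 − 24×5) = 24/252 = 0.09524 per s.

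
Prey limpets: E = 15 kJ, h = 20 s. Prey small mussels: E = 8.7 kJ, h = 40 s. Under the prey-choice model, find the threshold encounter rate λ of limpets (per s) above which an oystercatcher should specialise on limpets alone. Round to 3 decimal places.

0.020 per s

Drop small mussels once their profitability E₂/h₂ falls below the rate achievable on limpets alone: E₂/h₂ = λE₁/(1 + λh₁).
Solve for λ: λE₁h₂ = E₂(1 + λh₁) → λ(E₁h₂ − E₂h₁) = E₂ → λ = E₂/(E₁h₂ − E₂h₁).
λ = 8.7/(15×40 − 8.7×20) = 8.7/426 = 0.02042 per s.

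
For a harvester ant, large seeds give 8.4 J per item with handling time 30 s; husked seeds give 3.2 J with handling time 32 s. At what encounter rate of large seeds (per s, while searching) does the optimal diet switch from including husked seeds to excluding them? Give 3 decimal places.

0.019 per s

Drop husked seeds once their profitability E₂/h₂ falls below the rate achievable on large seeds alone: E₂/h₂ = λE₁/(1 + λh₁).
Solve for λ: λE₁h₂ = E₂(1 + λh₁) → λ(E₁h₂ − E₂h₁) = E₂ → λ = E₂/(E₁h₂ − E₂h₁).
λ = 3.2/(8.4×32 − 3.2×30) = 3.2/172.8 = 0.01852 per s.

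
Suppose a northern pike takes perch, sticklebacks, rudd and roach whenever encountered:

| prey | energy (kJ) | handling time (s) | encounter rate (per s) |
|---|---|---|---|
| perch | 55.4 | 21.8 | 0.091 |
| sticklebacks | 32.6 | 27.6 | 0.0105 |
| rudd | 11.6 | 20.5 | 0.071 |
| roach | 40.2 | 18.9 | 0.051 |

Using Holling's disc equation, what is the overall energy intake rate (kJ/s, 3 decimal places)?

Energy encountered per unit search time: 0.091×55.4 + 0.0105×32.6 + 0.071×11.6 + 0.051×40.2 = 8.257 kJ/s.
Handling time per unit search time: 0.091×21.8 + 0.0105×27.6 + 0.071×20.5 + 0.051×18.9 = 4.693.
Rate = 8.257/(1 + 4.693) = 1.45 kJ/s.

1.450 kJ/s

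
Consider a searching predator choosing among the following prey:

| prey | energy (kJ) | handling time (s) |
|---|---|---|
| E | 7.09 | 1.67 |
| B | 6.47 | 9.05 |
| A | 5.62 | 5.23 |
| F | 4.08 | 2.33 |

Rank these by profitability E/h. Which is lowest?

B

Profitability E/h (kJ/s): E = 7.09/1.67 = 4.25, B = 6.47/9.05 = 0.715, A = 5.62/5.23 = 1.07, F = 4.08/2.33 = 1.75.
Ranked: E > F > A > B.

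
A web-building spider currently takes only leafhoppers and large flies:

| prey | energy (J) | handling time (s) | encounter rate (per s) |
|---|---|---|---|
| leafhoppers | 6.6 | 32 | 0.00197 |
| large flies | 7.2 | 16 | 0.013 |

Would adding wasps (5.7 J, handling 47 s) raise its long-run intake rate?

Intake rate on the current diet: R = (0.00197×6.6 + 0.013×7.2) / (1 + 0.00197×32 + 0.013×16) = 0.1066/1.271 = 0.08387 J/s.
wasps: E/h = 5.7/47 = 0.1213 J/s.
0.1213 > 0.08387, so adding wasps raises the average — include it.

Yes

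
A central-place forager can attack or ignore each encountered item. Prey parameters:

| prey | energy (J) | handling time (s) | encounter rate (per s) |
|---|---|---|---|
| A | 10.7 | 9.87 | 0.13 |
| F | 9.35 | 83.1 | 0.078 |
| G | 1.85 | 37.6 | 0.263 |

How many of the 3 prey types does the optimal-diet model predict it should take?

1

Rank by E/h (J/s): A 1.08, F 0.113, G 0.0492. Include each in turn until the next type's E/h falls below the running intake rate.
Rate on top 1: 0.6093. F: 0.113 < 0.6093 → exclude; stop.
Optimal diet: A — 1 of 3 types.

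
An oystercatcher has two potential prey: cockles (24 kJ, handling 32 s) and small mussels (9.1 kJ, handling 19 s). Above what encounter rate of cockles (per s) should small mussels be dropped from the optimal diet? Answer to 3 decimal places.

The zero-one rule: include small mussels iff E₂/h₂ > λE₁/(1+λh₁). Equality gives the switch point.
λE₁h₂ = E₂ + λE₂h₁ ⇒ λ = E₂/(E₁h₂ − E₂h₁) = 9.1/(456 − 291.2) = 0.05522 per s.

0.055 per s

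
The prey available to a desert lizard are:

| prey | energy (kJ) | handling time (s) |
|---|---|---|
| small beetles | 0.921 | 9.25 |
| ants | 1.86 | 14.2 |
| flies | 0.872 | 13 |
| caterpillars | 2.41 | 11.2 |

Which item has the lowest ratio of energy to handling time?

In descending order of E/h:
caterpillars: 2.41/11.2 = 0.215 kJ/s
ants: 1.86/14.2 = 0.131 kJ/s
small beetles: 0.921/9.25 = 0.0996 kJ/s
flies: 0.872/13 = 0.0671 kJ/s

flies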